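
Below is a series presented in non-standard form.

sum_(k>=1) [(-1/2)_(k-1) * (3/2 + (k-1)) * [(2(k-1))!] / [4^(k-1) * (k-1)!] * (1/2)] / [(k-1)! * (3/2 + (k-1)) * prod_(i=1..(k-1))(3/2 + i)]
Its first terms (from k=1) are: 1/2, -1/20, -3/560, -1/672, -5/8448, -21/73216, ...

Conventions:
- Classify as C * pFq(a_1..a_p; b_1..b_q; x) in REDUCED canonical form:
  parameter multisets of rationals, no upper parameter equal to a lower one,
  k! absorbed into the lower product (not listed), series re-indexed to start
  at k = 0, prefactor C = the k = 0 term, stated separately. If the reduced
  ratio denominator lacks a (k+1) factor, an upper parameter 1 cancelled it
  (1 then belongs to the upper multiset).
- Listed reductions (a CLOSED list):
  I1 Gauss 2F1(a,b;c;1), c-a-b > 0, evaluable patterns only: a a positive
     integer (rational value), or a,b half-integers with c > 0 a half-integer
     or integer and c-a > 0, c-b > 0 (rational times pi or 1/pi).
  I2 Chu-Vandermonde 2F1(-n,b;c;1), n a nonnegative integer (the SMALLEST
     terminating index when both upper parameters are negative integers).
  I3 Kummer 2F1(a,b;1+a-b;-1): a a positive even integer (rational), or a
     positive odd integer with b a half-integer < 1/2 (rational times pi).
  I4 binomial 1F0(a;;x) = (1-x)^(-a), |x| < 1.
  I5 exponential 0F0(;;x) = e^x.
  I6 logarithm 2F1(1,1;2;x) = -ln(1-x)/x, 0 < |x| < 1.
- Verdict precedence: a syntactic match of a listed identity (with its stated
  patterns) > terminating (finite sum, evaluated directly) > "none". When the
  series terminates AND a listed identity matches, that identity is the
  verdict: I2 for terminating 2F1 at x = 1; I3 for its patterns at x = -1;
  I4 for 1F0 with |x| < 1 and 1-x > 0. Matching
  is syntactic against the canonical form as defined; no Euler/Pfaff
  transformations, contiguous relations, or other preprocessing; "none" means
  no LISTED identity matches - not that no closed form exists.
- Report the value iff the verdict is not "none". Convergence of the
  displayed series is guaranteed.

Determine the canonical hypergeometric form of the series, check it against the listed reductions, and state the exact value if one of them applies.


Canonical form: C = 1/2 times 2F1 with upper {-1/2, 1/2}, lower {5/2}, x = 1. Verdict: Gauss's theorem I1 (half-integer case) matches (x = 1; upper {-1/2, 1/2} half-integers, c = 5/2 in the evaluable pattern). Exact value: (9/64) * pi.

Structural cue: t_0 = 1/2 here, and k + 3/2 divides numerator and denominator alike; C = 1/2 after cancelling.
Term ratio: r(k) = 1 * (k-1/2) (k+1/2) / [(k+5/2) (k+1)] - poly over poly, x = 1 from leading terms; C = 1/2 at k = 0.


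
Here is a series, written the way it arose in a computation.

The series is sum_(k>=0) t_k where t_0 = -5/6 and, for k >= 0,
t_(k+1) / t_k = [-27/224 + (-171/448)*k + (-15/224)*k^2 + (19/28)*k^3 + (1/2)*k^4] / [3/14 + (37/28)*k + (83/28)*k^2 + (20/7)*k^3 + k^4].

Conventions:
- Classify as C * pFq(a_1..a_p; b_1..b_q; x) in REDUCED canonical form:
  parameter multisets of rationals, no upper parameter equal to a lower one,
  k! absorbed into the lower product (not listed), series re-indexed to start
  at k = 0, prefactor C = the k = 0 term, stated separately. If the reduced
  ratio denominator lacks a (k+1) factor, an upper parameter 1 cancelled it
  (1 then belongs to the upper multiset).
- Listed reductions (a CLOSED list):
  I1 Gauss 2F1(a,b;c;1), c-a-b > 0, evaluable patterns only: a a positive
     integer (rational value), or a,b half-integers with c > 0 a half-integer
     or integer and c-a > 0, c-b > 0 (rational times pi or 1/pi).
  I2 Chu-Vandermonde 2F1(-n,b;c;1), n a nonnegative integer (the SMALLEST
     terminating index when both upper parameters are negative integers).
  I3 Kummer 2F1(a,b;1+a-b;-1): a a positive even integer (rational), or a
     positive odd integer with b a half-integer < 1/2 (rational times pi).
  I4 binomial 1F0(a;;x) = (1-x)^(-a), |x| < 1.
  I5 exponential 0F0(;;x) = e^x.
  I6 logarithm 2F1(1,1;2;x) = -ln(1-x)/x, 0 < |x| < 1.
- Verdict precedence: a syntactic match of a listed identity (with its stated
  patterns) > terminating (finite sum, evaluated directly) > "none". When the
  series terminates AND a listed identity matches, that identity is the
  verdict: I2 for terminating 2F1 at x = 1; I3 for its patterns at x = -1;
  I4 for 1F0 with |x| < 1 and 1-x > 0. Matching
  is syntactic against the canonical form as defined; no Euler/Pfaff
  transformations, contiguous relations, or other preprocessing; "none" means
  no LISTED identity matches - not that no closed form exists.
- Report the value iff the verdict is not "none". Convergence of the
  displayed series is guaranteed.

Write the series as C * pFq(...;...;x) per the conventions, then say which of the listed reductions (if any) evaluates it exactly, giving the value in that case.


This is -5/6 * 2F1(-3/4, 3/4; 1/2; 1/2) in reduced canonical form. Verdict: none here - no I1-I6 shape fits x = 1/2 with lower {1/2}.

First insight: t_0 = -5/6 here, and cancel k + 1/2 from the displayed ratio first; then prefactor -5/6.
Step ratio: r(k) = (1/2) * (k-3/4) (k+3/4) / [(k+1/2) (k+1)] ; factor over Q: parameters, x = (1/2), and C = -5/6.


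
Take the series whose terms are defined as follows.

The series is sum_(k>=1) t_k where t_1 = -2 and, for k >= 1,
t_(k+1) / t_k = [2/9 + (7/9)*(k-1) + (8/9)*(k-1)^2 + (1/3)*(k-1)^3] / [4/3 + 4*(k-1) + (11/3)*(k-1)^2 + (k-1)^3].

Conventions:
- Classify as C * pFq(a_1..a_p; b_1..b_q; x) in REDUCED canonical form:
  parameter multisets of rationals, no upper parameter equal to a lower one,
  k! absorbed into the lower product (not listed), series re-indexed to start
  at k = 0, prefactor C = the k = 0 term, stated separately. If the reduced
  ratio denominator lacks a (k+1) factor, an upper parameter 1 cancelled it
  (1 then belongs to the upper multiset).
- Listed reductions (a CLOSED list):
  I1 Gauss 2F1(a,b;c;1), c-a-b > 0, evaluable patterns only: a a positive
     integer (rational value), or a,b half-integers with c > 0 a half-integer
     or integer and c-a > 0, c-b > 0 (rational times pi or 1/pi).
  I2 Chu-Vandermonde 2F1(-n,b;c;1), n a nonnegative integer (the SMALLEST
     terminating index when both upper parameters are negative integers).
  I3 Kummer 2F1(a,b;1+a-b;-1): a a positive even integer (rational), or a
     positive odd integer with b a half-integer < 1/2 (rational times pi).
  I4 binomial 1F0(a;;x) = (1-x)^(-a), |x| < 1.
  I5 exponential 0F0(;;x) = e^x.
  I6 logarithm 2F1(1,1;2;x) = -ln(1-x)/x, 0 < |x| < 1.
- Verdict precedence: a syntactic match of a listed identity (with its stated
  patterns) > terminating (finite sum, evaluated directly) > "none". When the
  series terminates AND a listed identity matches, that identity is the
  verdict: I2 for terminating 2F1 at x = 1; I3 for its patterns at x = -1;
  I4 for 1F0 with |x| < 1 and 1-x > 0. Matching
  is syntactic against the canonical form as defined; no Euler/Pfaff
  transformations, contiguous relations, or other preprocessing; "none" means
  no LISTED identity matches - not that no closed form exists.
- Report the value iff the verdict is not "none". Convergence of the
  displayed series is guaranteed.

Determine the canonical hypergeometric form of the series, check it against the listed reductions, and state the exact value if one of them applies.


x = 1/3 here; the reduced form reads 2F1, upper {1, 1}, lower {2}, C = -2. Verdict: the I6 logarithm reduction matches (the logarithm: parameters (1,1;2), x = 1/3). Value: 6 * ln(2/3).

The tell: t_0 being -2, roots of the ratio polynomials (prefactor -2) are the negated parameters.
Consecutive-term ratio: r(k) = (1/3) * (k+1) (k+1) / [(k+2) (k+1)] - poly over poly, x = (1/3) from leading terms; C = -2 at k = 0.


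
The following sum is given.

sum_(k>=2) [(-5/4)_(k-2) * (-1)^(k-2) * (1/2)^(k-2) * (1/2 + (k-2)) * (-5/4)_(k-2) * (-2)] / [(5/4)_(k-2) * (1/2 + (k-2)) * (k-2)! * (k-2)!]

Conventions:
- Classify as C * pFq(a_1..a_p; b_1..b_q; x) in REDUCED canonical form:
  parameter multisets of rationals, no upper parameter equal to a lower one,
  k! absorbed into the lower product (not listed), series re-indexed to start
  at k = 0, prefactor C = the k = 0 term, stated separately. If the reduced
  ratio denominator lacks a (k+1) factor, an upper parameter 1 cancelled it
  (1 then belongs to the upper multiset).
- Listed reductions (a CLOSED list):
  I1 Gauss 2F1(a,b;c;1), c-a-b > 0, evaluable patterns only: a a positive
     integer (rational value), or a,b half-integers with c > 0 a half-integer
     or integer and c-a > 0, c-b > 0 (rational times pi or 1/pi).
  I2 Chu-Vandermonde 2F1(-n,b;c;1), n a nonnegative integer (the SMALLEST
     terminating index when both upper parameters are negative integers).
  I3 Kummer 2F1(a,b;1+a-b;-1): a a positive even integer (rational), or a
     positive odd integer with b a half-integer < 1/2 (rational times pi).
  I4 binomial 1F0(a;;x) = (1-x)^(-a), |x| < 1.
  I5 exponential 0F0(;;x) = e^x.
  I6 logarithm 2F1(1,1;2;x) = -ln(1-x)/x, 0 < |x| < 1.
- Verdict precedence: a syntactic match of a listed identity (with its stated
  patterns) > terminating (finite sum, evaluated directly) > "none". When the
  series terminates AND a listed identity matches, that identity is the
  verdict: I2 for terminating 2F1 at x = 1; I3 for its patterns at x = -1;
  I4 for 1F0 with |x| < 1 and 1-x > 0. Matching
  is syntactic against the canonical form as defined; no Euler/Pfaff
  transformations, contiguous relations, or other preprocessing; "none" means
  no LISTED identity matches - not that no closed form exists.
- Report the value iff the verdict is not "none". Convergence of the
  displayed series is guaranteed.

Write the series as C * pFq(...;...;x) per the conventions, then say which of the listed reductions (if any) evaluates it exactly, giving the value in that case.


Prefactor -2, argument -1/2: 2F2 with upper {-5/4, -5/4} over lower {1, 5/4}. Verdict: none - at argument -1/2 the multisets {-5/4, -5/4} ; {1, 5/4} match no listed identity.

Key observation: t_0 being -2, k + 1/2 divides numerator and denominator alike; prefactor -2 after cancelling.
Adjacent-term ratio: r(k) = (-1/2) * (k-5/4) (k-5/4) / [(k+1) (k+5/4) (k+1)] - rational in k. x = (-1/2); t_0 = -2; negate the roots.


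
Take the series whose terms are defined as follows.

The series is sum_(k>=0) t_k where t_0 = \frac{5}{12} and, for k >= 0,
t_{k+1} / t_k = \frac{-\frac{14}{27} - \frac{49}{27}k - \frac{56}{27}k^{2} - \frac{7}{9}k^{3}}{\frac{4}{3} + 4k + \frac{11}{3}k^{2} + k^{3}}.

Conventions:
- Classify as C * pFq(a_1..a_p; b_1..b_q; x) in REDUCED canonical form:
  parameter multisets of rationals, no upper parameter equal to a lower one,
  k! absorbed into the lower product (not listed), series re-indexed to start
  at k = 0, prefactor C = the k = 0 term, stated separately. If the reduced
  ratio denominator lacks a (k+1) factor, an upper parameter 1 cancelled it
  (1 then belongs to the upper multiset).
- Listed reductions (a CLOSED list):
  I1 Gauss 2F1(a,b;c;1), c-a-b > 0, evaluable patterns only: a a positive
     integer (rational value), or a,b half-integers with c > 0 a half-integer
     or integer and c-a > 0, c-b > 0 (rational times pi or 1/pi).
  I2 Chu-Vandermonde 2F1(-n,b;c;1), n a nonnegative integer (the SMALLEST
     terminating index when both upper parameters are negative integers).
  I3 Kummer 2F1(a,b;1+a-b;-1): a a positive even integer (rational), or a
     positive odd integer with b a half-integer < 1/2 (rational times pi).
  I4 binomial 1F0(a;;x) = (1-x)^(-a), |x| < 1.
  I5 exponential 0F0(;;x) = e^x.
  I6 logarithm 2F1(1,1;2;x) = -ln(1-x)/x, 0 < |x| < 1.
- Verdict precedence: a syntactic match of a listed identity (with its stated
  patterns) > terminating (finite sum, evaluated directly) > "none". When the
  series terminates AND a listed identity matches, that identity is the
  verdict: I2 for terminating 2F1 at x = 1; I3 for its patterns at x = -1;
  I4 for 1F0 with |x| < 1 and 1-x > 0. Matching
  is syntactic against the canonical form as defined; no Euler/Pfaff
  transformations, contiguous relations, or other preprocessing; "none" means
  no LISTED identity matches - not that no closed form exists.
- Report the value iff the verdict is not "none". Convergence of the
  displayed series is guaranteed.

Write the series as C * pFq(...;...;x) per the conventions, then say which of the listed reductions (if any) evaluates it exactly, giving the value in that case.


At argument -\frac{7}{9}: a 2F1 with upper {1, 1}, lower {2}, scaled by C = \frac{5}{12}. Verdict: this is the I6 logarithm reduction (the logarithm: parameters (1,1;2), x = -\frac{7}{9}). Hence: \frac{15}{28} \cdot \ln\left(\frac{16}{9}\right).

First insight: t_0 being \frac{5}{12}, cancel k + 2/3 from the displayed ratio first; then prefactor 5/12.
Consecutive-term ratio: r(k) = -\frac{7}{9} * (k+1) (k+1) / [(k+2) (k+1)] - rational; roots negated = parameters, x = -\frac{7}{9}, C = \frac{5}{12}.


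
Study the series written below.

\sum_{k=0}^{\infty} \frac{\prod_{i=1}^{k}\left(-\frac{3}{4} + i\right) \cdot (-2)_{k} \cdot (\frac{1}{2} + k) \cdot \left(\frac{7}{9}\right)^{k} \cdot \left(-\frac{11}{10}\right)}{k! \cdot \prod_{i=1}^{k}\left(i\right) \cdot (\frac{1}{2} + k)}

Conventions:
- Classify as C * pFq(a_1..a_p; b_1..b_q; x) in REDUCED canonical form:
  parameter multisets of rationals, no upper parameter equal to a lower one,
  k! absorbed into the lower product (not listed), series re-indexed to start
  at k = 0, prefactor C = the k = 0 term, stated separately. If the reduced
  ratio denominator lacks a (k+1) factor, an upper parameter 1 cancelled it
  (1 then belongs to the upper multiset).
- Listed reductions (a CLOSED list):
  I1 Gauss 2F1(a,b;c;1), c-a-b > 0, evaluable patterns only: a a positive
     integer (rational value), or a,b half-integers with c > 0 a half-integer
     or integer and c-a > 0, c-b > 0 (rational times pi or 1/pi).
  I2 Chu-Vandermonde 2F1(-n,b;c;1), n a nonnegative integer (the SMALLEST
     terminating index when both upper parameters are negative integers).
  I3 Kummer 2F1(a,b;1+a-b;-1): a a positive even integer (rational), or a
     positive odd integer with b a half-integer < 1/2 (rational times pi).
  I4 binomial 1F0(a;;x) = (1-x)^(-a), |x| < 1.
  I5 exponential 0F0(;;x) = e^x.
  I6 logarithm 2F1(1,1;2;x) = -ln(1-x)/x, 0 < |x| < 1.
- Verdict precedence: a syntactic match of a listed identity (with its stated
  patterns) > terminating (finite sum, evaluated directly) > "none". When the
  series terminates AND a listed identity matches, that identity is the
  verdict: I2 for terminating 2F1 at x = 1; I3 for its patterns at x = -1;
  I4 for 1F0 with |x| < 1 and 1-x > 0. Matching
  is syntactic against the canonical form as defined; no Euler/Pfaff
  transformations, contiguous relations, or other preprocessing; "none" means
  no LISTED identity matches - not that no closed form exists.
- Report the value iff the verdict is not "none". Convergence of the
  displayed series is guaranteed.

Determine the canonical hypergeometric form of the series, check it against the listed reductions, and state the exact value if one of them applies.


This is -\frac{11}{10} * 2F1(-2, \frac{1}{4}; 1; \frac{7}{9}) in reduced canonical form. Verdict: terminating. With -2 upstairs the series is a 3-term polynomial sum; evaluated term by term. Value: -\frac{20119}{25920}.

First insight: from the first term -\frac{11}{10}: the lower running product (C = -11/10) is a rising factorial.
Ratio: r(k) = \frac{7}{9} * (k-2) (k+\frac{1}{4}) / [(k+1) (k+1)] - poly over poly, x = \frac{7}{9} from leading terms; C = -\frac{11}{10} at k = 0.


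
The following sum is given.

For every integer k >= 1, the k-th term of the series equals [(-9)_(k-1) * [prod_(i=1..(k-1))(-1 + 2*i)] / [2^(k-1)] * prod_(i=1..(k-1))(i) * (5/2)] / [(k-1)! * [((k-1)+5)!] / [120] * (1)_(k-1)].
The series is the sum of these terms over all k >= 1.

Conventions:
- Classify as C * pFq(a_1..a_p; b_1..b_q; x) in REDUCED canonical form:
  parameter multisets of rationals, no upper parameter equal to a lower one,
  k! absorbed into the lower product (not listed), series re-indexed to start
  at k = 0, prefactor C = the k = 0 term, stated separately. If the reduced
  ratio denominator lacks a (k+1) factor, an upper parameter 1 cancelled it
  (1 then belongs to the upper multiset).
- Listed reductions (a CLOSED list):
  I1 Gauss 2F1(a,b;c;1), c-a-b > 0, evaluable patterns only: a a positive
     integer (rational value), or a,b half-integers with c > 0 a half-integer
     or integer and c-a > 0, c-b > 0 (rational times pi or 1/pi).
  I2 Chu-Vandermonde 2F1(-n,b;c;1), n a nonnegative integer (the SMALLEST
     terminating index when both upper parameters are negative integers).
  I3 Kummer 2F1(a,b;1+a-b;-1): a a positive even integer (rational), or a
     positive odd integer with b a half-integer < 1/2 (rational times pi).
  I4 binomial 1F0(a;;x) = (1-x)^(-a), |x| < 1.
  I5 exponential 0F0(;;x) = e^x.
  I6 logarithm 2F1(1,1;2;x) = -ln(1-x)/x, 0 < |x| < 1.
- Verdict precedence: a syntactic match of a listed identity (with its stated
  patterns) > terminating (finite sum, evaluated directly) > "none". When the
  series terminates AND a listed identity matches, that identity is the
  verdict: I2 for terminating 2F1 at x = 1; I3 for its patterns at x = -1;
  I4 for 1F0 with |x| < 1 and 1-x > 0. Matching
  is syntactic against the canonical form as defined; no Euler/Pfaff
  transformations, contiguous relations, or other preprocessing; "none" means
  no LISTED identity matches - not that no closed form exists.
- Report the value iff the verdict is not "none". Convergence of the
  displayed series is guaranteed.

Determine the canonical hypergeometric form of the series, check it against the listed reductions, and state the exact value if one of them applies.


Prefactor 5/2, argument 1: 2F1 with upper {-9, 1/2} over lower {6}. Verdict (x = 1): Vandermonde's identity (I2) applies (terminating 2F1 at x = 1 with n = 9, b = 1/2, c = 6). Exact value: 2785875/1835008.

Key step: from the first term 5/2: the parameter 1 appears in both the upper and lower lists and cancels.
Term ratio: r(k) = 1 * (k-9) (k+1/2) / [(k+6) (k+1)] - poly over poly, x = 1 from leading terms; C = 5/2 at k = 0.


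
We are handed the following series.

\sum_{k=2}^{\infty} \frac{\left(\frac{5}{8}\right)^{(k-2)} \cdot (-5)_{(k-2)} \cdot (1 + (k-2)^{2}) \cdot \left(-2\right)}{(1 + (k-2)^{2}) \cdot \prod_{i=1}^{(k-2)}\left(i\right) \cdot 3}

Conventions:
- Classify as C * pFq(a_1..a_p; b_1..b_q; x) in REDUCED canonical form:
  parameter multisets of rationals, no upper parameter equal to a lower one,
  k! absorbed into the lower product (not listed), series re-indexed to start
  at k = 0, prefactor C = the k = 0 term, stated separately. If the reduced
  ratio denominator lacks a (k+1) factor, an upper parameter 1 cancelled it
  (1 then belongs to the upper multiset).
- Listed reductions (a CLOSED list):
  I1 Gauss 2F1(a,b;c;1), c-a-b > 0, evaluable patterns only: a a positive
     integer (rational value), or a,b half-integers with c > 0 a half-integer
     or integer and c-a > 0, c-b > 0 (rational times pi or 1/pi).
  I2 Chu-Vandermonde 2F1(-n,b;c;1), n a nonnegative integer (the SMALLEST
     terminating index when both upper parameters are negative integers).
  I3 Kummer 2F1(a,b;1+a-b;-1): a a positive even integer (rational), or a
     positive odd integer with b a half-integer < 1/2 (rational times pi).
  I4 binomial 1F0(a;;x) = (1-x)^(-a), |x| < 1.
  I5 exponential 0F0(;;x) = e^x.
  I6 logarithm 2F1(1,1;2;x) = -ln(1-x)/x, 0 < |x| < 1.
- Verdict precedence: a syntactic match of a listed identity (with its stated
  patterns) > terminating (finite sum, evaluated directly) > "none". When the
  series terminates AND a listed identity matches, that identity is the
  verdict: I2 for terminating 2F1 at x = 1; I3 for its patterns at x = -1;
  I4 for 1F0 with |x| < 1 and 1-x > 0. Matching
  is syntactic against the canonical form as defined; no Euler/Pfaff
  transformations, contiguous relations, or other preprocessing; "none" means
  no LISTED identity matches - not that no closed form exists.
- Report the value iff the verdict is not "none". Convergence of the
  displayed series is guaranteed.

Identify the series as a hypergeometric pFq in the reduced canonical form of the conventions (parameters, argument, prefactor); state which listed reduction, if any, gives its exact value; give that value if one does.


This is -\frac{2}{3} * 1F0(-5; -; \frac{5}{8}) in reduced canonical form. Verdict at x = \frac{5}{8}: the I4 binomial reduction matches (the 1F0 binomial series: exponent 5, x = \frac{5}{8}). Exact value: -\frac{81}{16384}.

Key step: x = \frac{5}{8} and k^2 + 1 divides numerator and denominator alike; prefactor -2/3 after cancelling.
Step ratio: r(k) = \frac{5}{8} * (k-5) / [(k+1)] - rational; roots negated = parameters, x = \frac{5}{8}, C = -\frac{2}{3}.


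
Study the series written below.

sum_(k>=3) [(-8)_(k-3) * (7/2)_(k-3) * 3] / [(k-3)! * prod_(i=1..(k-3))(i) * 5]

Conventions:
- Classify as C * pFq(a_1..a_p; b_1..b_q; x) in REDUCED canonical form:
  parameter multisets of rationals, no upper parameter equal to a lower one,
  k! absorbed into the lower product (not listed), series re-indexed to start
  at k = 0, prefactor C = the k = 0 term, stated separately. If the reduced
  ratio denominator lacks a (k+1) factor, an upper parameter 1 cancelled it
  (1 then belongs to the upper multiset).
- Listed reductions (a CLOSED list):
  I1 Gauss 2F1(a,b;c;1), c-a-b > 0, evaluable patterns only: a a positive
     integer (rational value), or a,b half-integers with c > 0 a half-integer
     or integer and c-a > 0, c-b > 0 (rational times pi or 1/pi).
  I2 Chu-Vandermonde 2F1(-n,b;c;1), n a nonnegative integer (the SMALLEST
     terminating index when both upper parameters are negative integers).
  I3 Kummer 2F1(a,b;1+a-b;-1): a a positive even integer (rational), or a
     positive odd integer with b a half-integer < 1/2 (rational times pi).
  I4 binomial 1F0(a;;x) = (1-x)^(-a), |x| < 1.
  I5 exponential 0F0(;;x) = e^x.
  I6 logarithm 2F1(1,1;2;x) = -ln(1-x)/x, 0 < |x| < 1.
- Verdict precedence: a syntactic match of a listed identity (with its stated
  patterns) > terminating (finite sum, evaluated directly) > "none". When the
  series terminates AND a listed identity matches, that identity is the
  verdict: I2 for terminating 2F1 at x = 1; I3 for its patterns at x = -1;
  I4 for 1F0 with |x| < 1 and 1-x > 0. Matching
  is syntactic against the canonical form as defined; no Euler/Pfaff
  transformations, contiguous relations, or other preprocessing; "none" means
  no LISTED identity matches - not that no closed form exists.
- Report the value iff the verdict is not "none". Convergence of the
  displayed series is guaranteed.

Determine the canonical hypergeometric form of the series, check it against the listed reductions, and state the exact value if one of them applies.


Classification (C = 3/5): 2F1 with upper {-8, 7/2}, lower {1}, argument x = 1. Verdict: the Chu-Vandermonde identity I2 fires (terminating 2F1 at x = 1 with n = 8, b = 7/2, c = 1). Hence: -27/32768.

The tell: t_0 being 3/5, the constant factors (C = 3/5, x = 1) combine into one prefactor.
Consecutive-term ratio: r(k) = 1 * (k-8) (k+7/2) / [(k+1) (k+1)] - rational; roots negated = parameters, x = 1, C = 3/5.


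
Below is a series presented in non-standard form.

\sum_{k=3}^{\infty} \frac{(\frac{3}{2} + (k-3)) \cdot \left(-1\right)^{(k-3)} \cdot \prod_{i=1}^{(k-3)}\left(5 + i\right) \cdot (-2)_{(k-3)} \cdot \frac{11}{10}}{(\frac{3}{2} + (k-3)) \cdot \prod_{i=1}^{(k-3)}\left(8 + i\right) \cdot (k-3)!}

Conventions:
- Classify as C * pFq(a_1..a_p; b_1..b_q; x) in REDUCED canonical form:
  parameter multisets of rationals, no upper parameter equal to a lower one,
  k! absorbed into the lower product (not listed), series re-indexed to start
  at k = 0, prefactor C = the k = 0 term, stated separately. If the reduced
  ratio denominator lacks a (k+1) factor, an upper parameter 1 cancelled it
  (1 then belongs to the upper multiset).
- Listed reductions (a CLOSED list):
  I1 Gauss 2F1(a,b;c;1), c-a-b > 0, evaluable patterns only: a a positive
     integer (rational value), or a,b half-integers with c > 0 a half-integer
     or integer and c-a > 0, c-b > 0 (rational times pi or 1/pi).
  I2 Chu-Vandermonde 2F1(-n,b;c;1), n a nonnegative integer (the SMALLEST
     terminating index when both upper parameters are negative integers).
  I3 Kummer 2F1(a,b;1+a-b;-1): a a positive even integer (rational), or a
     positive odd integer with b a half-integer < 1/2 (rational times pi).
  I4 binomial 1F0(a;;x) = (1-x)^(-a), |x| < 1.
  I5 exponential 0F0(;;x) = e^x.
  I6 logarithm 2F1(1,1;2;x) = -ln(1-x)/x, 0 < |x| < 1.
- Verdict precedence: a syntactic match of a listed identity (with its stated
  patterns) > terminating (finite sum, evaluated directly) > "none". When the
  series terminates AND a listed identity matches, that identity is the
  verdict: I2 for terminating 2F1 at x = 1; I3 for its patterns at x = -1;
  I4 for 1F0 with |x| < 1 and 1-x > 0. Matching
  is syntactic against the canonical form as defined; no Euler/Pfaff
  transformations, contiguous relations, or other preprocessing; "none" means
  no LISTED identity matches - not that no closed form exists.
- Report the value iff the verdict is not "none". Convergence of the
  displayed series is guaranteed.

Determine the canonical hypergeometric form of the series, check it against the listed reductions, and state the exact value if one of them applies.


First insight: t_0 = \frac{11}{10} here, and the running product (C = 11/10, x = -1) telescopes to a rising factorial.
Step ratio: r(k) = -1 * (k-2) (k+6) / [(k+9) (k+1)] ; factor over Q: parameters, x = -1, and C = \frac{11}{10}.

Classification (C = \frac{11}{10}): 2F1 with upper {-2, 6}, lower {9}, argument x = -1. Verdict (x = -1): Kummer (I3) applies (x = -1; c = 9 equals 1+a-b for upper {-2, 6}: listed pattern). Hence: \frac{77}{25}.


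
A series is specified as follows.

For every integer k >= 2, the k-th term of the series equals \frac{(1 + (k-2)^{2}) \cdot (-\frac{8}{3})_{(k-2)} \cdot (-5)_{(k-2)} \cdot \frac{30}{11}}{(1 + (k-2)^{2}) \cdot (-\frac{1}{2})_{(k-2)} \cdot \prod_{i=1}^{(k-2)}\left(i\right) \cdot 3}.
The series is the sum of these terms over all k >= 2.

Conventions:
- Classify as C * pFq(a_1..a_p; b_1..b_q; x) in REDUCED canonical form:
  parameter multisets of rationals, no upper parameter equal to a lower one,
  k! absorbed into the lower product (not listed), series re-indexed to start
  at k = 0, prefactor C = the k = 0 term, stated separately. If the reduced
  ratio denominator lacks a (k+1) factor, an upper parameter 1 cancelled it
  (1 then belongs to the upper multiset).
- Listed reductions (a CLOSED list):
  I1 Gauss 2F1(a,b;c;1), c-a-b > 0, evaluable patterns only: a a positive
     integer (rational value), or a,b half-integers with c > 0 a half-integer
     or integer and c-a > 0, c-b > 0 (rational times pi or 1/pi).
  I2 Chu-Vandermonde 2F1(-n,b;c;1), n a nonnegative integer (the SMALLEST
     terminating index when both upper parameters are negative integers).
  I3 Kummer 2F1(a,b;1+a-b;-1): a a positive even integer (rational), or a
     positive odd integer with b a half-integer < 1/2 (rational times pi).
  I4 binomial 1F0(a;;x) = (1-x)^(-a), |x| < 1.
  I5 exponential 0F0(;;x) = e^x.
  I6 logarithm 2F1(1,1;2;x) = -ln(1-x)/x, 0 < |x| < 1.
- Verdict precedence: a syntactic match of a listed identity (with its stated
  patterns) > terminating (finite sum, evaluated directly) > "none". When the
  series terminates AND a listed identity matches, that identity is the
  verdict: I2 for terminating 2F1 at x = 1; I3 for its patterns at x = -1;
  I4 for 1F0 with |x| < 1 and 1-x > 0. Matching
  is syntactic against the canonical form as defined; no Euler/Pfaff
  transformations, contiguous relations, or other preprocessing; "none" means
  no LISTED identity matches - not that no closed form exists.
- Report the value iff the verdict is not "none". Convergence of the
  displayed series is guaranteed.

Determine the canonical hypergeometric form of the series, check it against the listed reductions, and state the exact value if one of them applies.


Reduced: x = 1, 2F1, upper = {-5, -\frac{8}{3}}, lower = {-\frac{1}{2}}, C = \frac{10}{11}. Verdict: the Chu-Vandermonde identity I2 applies (terminating 2F1 at x = 1 with n = 5, b = -8/3, c = -\frac{1}{2}). Exact value: -\frac{14165450}{56133}.

First insight: t_0 being \frac{10}{11}, the product of the first k integers (prefactor 10/11) is k!.
Adjacent-term ratio: r(k) = 1 * (k-5) (k-\frac{8}{3}) / [(k-\frac{1}{2}) (k+1)] - rational in k, leading ratio 1; with t_0 = \frac{10}{11}, classification follows.


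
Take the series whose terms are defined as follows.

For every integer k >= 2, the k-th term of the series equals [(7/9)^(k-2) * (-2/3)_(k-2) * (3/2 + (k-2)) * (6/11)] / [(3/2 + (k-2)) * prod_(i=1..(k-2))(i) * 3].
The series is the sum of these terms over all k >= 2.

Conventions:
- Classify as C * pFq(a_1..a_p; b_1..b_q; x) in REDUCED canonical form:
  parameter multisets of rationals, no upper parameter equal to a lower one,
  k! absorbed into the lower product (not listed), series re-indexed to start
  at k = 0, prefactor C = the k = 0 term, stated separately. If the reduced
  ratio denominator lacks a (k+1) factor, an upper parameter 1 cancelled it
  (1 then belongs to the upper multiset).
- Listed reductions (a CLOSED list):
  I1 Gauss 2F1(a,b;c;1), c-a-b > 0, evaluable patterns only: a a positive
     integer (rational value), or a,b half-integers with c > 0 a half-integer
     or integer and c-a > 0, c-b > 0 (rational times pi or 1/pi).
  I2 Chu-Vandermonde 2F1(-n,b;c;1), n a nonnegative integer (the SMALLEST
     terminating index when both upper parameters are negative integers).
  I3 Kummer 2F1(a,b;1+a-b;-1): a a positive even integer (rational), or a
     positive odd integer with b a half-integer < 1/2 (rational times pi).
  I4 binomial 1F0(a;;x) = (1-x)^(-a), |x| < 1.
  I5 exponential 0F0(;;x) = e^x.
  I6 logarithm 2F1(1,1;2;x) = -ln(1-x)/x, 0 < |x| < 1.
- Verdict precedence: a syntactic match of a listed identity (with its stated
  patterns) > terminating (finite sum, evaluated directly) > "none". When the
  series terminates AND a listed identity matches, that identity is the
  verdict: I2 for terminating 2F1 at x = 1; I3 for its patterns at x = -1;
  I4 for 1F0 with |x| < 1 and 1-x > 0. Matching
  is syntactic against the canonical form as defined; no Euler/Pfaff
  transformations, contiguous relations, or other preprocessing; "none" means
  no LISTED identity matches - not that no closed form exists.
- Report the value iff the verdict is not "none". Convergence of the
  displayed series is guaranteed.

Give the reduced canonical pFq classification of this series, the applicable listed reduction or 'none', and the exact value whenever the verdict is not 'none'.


The series (x = 7/9) is 1F0: upper {-2/3}, lower {-}, prefactor 2/11. Verdict: this is the I4 binomial reduction (the 1F0 binomial series: exponent 2/3, x = 7/9). Hence: (2/11) * (2/9)^(2/3).

Structural cue: from the first term 2/11: the constant factors (C = 2/11) combine into one prefactor.
Ratio: r(k) = (7/9) * (k-2/3) / [(k+1)] - rational; roots negated = parameters, x = (7/9), C = 2/11.


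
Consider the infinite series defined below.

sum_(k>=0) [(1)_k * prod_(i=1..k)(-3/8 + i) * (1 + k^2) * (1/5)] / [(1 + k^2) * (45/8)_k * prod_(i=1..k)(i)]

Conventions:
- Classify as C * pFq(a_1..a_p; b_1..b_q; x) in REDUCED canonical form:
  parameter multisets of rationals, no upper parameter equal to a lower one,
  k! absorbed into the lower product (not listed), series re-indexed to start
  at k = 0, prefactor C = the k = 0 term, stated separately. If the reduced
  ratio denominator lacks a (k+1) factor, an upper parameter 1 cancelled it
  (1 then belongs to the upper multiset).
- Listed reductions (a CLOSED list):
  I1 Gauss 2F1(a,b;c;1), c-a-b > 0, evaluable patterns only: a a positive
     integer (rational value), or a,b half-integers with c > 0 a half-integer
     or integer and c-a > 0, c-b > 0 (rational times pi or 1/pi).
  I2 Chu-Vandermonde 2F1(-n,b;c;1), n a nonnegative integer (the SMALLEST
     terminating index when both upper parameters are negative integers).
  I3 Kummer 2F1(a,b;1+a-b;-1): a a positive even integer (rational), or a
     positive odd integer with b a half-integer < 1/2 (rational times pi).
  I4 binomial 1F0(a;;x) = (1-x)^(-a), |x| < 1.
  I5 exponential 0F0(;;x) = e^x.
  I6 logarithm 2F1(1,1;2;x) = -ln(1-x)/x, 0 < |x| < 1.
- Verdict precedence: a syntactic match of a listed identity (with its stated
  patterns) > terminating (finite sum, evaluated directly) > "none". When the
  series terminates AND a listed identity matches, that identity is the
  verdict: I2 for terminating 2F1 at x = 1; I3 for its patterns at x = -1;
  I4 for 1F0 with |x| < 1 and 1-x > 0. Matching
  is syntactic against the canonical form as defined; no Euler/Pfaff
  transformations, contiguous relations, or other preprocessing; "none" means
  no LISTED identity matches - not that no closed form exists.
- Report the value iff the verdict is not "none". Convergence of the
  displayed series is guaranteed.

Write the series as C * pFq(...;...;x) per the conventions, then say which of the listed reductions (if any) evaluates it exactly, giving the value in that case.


Canonical form: C = 1/5 times 2F1 with upper {5/8, 1}, lower {45/8}, x = 1. Verdict: Gauss (I1, integer-parameter pattern) matches (x = 1: the Gamma ratio telescopes since c-a-b = 4 > 0 and a = 1 in Z>0). Hence: 37/160.

The tell: t_0 being 1/5, the product of the first k integers (prefactor 1/5) is k!.
Ratio: r(k) = 1 * (k+5/8) (k+1) / [(k+45/8) (k+1)] - rational in k, leading ratio 1; with t_0 = 1/5, classification follows.


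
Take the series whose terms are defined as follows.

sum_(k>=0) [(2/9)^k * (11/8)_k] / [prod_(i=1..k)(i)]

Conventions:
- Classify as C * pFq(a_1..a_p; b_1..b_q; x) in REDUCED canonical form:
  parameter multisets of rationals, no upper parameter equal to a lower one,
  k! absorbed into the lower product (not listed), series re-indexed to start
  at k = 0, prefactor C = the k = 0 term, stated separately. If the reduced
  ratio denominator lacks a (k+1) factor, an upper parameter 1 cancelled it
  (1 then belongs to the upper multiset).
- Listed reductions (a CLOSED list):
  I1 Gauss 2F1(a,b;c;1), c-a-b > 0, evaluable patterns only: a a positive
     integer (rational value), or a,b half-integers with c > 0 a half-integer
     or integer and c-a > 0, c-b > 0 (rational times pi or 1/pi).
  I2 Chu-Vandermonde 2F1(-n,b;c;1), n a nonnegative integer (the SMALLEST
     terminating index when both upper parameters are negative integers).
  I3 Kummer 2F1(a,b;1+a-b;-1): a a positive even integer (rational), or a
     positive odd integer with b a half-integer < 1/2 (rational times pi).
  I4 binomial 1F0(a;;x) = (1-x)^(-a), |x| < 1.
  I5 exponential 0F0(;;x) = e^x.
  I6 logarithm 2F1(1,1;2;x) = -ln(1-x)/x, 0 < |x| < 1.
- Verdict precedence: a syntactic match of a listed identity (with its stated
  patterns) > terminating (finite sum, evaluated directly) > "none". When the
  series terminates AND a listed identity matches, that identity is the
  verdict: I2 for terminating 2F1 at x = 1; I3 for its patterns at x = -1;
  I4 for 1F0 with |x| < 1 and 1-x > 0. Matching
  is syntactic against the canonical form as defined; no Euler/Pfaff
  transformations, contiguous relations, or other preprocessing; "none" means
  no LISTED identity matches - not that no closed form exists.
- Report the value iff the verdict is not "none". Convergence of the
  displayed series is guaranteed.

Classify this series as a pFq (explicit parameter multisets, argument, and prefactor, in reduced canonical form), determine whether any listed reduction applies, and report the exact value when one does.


The series (x = 2/9) is 1F0: upper {11/8}, lower {-}, prefactor 1. Verdict: the binomial series (I4) matches (the 1F0 binomial series: exponent -11/8, x = 2/9). Hence: (7/9)^(-11/8).

Key observation: t_0 = 1 here, and the product of the first k integers (prefactor 1) is k!.
Term ratio: r(k) = (2/9) * (k+11/8) / [(k+1)] - poly over poly, x = (2/9) from leading terms; C = 1 at k = 0.


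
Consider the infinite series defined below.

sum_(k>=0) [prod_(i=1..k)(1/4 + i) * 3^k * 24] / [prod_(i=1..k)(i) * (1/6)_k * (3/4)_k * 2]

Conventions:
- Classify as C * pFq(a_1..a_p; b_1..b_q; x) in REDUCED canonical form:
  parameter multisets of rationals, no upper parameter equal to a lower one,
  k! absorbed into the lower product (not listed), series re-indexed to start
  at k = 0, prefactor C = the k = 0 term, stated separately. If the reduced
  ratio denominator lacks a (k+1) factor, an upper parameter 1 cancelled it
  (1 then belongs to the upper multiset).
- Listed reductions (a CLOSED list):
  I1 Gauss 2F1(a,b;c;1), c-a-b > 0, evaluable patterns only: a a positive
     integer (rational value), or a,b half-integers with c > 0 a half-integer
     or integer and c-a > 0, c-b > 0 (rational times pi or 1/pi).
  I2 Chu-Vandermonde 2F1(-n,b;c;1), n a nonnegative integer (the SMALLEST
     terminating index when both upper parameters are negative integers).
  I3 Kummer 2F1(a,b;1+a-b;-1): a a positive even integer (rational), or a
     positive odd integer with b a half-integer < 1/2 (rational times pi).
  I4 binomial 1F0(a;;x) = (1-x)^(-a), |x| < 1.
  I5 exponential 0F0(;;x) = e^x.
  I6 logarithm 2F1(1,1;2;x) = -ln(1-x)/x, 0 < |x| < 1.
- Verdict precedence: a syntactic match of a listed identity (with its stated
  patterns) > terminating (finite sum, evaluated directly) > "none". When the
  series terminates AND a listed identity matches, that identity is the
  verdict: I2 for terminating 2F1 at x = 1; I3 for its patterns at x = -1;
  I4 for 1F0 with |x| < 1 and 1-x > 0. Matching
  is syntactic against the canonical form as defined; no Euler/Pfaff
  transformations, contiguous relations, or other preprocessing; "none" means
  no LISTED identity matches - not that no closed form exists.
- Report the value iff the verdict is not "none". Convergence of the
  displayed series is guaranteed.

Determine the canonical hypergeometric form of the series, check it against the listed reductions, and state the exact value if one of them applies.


Canonical form: C = 12 times 1F2 with upper {5/4}, lower {1/6, 3/4}, x = 3. Verdict: none. Every listed pattern misses the 1F2 form at 3, upper {5/4}.

Structural cue: t_0 = 12 here, and the running product (prefactor 12) telescopes to a rising factorial.
Ratio: r(k) = 3 * (k+5/4) / [(k+1/6) (k+3/4) (k+1)] - poly over poly, x = 3 from leading terms; C = 12 at k = 0.


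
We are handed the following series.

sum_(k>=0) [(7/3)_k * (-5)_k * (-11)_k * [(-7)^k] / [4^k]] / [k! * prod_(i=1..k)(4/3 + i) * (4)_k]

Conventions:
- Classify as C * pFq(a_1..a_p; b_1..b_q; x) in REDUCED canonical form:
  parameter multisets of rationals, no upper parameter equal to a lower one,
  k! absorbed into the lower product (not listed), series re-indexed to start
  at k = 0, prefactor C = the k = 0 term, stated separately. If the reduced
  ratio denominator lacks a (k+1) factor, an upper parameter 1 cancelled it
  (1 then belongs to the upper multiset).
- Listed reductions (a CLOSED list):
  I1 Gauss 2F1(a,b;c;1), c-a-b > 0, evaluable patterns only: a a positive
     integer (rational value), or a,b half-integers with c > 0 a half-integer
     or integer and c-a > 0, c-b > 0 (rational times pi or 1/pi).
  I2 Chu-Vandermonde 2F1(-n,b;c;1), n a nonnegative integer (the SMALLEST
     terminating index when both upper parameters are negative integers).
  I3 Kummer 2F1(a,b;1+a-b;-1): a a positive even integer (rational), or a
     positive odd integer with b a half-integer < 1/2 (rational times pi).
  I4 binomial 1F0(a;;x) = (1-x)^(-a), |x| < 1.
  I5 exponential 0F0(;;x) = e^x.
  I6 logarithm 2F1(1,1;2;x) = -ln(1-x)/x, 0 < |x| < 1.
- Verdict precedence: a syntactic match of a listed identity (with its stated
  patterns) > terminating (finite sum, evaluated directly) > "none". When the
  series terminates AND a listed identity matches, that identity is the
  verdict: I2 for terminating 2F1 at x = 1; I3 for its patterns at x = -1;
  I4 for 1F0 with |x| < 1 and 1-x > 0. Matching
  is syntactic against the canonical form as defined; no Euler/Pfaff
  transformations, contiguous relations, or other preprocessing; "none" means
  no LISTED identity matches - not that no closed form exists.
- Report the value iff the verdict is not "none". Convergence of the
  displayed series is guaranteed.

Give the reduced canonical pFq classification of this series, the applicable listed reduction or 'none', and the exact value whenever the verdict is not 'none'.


With C = 1: the canonical form is 2F1(-11, -5; 4; -7/4). Verdict: terminating at k = 5: the factor (-5)_k kills every later term; summing the 6 survivors is exact. Hence: 40825/4096.

First insight: x = (-7/4) and the parameter 7/3 appears in both the upper and lower lists and cancels.
Ratio: r(k) = (-7/4) * (k-11) (k-5) / [(k+4) (k+1)] ; factor over Q: parameters, x = (-7/4), and C = 1.
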